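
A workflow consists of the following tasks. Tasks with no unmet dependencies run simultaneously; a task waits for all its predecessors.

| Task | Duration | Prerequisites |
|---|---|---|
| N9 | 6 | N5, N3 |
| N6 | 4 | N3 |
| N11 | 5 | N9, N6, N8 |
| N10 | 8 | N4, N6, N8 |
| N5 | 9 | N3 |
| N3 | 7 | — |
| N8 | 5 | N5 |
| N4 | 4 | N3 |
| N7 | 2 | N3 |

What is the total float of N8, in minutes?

0

N3→N5→N8→N10 = 7+9+5+8 = 29 sets the makespan at 29 minutes.
Longest path through N8: 29 minutes (earliest finish 21, latest finish 21).
So N8 can slip 21 − 21 = 0 minutes.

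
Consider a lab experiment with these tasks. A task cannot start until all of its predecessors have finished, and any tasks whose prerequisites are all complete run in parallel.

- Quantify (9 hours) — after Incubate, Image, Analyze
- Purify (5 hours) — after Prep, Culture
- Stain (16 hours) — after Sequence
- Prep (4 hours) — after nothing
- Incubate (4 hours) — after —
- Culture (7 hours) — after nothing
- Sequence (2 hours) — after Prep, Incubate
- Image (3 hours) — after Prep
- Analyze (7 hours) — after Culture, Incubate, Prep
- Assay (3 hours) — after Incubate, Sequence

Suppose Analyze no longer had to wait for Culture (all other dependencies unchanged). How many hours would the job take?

Original critical path: Culture→Analyze→Quantify = 7+7+9 = 23 ⇒ 23 hours.
Without Culture→Analyze, Analyze's earliest start moves from 7 to 4.
The longest chain is now Prep→Sequence→Stain = 4+2+16 = 22, so the job takes 22 hours.

22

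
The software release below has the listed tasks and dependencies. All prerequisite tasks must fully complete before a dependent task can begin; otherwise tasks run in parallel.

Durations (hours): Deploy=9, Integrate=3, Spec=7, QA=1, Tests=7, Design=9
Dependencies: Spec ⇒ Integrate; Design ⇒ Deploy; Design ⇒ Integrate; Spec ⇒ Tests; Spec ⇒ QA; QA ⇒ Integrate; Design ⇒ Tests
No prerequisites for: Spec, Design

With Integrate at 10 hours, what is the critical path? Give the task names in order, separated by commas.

Design, Integrate

The binding path is Design→Deploy = 9+9 = 18; finish at 18 hours.
Integrate is off the critical path — its longest chain is 12 hours, giving 6 of slack.
New critical path: Design→Integrate = 9+10 = 19 ⇒ 19 hours.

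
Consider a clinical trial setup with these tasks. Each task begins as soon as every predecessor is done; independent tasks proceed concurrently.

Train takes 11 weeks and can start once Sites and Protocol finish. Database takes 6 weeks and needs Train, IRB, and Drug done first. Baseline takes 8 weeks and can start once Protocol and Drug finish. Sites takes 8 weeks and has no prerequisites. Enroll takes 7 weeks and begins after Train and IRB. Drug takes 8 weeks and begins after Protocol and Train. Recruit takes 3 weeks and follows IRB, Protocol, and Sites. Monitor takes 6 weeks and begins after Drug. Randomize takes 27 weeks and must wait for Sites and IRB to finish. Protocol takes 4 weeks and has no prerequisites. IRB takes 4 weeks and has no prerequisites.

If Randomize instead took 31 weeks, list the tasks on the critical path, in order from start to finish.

Baseline: Sites→Randomize = 8+27 = 35 → 35 weeks.
Randomize is on the critical path; changing it to 31 makes that path 39 weeks.
No other chain overtakes it, so the finish is 39 weeks.

Sites, Randomize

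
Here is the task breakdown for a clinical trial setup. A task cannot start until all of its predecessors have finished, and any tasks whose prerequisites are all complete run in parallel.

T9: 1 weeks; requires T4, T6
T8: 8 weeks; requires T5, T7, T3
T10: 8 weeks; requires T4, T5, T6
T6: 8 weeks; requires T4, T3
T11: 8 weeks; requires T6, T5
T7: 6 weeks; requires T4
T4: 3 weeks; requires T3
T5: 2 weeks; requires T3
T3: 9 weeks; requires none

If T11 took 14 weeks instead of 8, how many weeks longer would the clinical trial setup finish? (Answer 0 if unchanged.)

6

As given, the longest chain is T3→T4→T6→T11 = 9+3+8+8 = 28, so the finish is 28 weeks.
T11 is on the critical path; changing it to 14 makes that path 34 weeks.
No other chain overtakes it, so the finish is 34 weeks.
Change in finish: 34 − 28 = +6 weeks.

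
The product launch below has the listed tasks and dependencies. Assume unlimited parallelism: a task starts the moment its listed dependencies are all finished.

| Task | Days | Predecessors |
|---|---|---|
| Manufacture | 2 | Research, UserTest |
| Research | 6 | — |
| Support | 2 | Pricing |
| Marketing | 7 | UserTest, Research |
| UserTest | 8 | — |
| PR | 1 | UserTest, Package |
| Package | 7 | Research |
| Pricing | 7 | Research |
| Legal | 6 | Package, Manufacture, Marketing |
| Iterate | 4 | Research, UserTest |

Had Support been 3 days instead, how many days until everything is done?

The binding path is UserTest→Marketing→Legal = 8+7+6 = 21; finish at 21 days.
Support has 6 days of float (longest path through it is 15).
That remains the longest chain; total 21 days.

21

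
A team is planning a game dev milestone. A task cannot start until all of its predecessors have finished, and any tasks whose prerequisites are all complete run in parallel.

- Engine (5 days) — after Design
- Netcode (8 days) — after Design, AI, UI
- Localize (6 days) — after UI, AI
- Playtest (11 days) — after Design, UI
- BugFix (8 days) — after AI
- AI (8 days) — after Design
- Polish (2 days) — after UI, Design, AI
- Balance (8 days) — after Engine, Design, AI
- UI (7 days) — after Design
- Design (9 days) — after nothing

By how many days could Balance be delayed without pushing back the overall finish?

2

The longest chain is Design→UI→Playtest = 9+7+11 = 27; overall finish 27 days.
Balance finishes as early as 25 and must finish by 27.
Float = 27 − 25 = 2.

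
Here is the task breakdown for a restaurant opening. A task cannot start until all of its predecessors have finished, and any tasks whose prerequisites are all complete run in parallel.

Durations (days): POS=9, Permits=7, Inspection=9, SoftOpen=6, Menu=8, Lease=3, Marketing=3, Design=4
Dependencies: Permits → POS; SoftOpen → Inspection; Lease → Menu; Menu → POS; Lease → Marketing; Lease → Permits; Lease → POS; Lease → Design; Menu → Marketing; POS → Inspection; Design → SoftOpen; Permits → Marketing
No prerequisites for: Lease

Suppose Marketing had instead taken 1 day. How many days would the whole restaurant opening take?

The binding path is Lease→Menu→POS→Inspection = 3+8+9+9 = 29; finish at 29 days.
Marketing has 15 days of float (longest path through it is 14).
That remains the longest chain; total 29 days.

29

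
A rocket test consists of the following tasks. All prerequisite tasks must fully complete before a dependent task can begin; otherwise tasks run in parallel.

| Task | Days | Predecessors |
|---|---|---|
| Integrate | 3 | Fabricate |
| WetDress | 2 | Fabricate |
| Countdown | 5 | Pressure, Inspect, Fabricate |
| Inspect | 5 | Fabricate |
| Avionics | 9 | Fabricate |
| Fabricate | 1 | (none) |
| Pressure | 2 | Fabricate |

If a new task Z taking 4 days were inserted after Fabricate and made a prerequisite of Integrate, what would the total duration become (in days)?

11

Originally the project takes 11 days.
With Z inserted, Integrate now waits for max(Fabricate, Z).
New critical path: Fabricate→Inspect→Countdown = 1+5+5 = 11 ⇒ 11 days.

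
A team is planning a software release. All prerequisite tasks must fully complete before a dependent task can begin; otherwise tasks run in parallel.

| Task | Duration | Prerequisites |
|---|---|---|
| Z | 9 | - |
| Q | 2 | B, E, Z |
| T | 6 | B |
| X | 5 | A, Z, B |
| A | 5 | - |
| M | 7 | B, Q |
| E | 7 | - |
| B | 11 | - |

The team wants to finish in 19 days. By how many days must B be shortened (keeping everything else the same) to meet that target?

1

Current finish: 20 days; target: 19.
B is on every critical path, so each day cut from B cuts the finish by one (this holds down to a finish of 18).
Need 20 − 19 = 1 day off B → B becomes 10 days, finish becomes 19.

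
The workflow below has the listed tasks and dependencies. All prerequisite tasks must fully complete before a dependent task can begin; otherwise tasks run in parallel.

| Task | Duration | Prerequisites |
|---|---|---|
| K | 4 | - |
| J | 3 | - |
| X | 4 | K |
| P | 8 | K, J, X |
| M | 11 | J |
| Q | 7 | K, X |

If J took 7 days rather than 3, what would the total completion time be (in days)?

18

As given, the longest chain is K→X→P = 4+4+8 = 16, so the finish is 16 days.
J is off the critical path — its longest chain is 14 days, giving 2 of slack.
The binding chain switches to J→M = 7+11 = 18; finish 18 days.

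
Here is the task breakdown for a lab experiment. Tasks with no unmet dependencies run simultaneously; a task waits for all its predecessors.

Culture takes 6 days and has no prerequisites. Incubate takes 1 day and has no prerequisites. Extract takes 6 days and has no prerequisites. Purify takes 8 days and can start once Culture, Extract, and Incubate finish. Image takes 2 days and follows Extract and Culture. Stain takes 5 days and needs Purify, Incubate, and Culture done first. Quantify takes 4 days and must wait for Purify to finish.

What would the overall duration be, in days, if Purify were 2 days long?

13

As given, the longest chain is Culture→Purify→Stain = 6+8+5 = 19, so the finish is 19 days.
Purify is on the critical path; changing it to 2 makes that path 13 days.
The critical path is still Culture→Purify→Stain; finish is now 13 days.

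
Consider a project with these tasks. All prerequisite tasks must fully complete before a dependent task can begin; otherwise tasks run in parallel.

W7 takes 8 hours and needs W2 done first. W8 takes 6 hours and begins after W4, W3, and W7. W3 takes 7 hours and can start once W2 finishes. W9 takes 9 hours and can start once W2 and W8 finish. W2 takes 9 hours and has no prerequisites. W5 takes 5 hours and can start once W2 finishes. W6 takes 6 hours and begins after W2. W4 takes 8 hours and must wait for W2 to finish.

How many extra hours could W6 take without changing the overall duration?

W2→W4→W8→W9 = 9+8+6+9 = 32 sets the makespan at 32 hours.
W6 finishes as early as 15 and must finish by 32.
Float = 32 − 15 = 17.

17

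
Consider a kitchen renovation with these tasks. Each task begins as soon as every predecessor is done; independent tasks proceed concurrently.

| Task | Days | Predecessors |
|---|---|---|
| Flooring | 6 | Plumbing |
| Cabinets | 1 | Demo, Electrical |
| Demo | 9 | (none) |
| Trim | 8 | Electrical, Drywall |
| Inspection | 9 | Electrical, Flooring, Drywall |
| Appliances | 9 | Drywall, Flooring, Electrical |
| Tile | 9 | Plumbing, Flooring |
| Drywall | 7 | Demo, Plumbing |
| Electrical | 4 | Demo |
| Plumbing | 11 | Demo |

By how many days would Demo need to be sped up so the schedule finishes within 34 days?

2

Current finish: 36 days; target: 34.
Demo is on every critical path, so each day cut from Demo cuts the finish by one (this holds down to a finish of 28).
Need 36 − 34 = 2 days off Demo → Demo becomes 7 days, finish becomes 34.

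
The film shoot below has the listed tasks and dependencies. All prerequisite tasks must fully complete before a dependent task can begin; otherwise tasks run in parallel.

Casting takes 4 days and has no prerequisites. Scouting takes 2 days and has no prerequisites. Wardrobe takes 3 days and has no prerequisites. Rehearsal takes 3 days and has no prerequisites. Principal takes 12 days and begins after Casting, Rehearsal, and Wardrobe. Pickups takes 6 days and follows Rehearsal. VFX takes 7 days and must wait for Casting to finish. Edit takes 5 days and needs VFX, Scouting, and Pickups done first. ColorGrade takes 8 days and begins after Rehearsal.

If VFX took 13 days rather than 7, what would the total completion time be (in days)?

22

As given, the longest chain is Casting→VFX→Edit = 4+7+5 = 16, so the finish is 16 days.
VFX lies on that path, so at 13 days the path becomes 22 days.
The critical path is still Casting→VFX→Edit; finish is now 22 days.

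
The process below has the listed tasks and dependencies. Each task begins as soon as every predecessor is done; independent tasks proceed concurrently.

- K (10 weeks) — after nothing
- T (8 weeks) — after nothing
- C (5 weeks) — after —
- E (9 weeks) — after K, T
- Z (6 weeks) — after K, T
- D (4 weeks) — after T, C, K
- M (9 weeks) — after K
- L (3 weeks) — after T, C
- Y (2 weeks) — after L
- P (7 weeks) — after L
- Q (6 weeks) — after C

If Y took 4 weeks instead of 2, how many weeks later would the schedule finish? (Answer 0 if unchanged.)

0

As given, the longest chain is K→E = 10+9 = 19, so the finish is 19 weeks.
The longest path through Y is only 13 weeks, so Y has float 6.
No other chain overtakes it, so the finish is 19 weeks.
Change in finish: 19 − 19 = +0 weeks.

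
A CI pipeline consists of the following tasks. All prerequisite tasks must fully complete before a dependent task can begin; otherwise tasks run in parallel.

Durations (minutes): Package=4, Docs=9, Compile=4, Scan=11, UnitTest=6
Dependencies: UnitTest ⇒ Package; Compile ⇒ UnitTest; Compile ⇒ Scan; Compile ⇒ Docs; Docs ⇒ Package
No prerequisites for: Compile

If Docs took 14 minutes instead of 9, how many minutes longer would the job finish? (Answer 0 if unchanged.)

Baseline: Compile→Docs→Package = 4+9+4 = 17 → 17 minutes.
Since Docs is critical, the +5 change carries straight to that chain (now 22 minutes).
No other chain overtakes it, so the finish is 22 minutes.
Change in finish: 22 − 17 = +5 minutes.

5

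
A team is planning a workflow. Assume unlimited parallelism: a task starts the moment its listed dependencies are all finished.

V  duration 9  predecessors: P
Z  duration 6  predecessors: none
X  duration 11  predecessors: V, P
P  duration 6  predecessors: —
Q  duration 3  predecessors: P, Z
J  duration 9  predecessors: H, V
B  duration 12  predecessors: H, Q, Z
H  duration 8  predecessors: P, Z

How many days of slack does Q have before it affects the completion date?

P→H→B = 6+8+12 = 26 sets the makespan at 26 days.
The longest chain containing Q totals 21 days.
Slack of Q = 11 − 6 = 5 days.

5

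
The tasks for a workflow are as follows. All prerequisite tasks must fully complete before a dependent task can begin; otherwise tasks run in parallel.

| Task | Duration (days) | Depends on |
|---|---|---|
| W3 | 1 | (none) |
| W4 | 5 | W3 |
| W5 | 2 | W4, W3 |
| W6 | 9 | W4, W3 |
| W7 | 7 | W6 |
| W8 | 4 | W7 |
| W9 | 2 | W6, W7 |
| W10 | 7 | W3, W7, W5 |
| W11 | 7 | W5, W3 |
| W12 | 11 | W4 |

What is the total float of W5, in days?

14

The longest chain is W3→W4→W6→W7→W10 = 1+5+9+7+7 = 29; overall finish 29 days.
The longest chain containing W5 totals 15 days.
Slack of W5 = 20 − 6 = 14 days.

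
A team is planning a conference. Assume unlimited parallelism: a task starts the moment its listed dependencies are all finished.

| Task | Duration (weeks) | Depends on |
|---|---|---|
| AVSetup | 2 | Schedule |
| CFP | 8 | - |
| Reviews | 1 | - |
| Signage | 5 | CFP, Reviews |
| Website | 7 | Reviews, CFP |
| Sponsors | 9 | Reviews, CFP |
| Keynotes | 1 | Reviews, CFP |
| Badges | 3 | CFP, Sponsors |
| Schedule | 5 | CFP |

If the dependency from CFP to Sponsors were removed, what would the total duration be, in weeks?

15

With the dependency in place, CFP→Sponsors→Badges = 8+9+3 = 20 sets the finish at 20 weeks.
Without CFP→Sponsors, Sponsors's earliest start moves from 8 to 1.
New critical path: CFP→Schedule→AVSetup = 8+5+2 = 15 ⇒ 15 weeks.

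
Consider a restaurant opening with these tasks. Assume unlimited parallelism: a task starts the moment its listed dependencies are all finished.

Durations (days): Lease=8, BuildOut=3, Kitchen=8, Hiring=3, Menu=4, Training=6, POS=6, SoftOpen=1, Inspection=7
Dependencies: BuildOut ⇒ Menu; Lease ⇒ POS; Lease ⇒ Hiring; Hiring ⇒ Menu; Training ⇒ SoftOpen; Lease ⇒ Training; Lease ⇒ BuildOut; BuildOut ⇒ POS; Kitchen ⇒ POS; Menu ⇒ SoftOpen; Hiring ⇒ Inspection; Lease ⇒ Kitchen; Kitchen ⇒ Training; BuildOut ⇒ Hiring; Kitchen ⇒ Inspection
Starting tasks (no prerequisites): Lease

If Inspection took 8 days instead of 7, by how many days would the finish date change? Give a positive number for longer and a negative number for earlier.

The binding path is Lease→Kitchen→Inspection = 8+8+7 = 23; finish at 23 days.
Since Inspection is critical, the +1 change carries straight to that chain (now 24 days).
The critical path is still Lease→Kitchen→Inspection; finish is now 24 days.
Change in finish: 24 − 23 = +1 days.

1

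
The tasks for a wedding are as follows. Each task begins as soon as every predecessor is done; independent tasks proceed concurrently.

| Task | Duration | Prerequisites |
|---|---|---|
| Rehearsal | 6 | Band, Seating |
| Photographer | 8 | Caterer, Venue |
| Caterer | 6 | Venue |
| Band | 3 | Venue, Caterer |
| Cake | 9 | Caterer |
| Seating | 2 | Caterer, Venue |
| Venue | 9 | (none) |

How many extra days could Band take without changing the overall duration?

0

Critical path: Venue→Caterer→Cake = 9+6+9 = 24, so the finish is 24 days.
The longest chain containing Band totals 24 days.
So Band can slip 18 − 18 = 0 days.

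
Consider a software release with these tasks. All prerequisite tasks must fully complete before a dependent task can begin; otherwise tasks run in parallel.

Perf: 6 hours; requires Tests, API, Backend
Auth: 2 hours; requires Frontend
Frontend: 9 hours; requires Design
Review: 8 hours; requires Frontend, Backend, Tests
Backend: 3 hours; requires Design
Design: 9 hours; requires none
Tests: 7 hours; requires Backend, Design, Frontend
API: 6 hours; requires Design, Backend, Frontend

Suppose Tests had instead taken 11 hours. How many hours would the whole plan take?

Actual critical path: Design→Frontend→Tests→Review = 9+9+7+8 = 33 ⇒ 33 hours.
Since Tests is critical, the +4 change carries straight to that chain (now 37 hours).
The critical path is still Design→Frontend→Tests→Review; finish is now 37 hours.

37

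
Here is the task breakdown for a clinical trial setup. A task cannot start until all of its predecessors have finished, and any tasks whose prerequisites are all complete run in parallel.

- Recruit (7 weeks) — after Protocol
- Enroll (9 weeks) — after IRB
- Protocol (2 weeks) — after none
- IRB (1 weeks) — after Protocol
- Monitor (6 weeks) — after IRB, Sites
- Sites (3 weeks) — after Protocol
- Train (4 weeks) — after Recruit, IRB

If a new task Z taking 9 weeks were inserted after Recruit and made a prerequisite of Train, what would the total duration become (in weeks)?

Originally the schedule takes 13 weeks.
With Z inserted, Train now waits for max(Recruit, IRB, Z).
New critical path: Protocol→Recruit→Z→Train = 2+7+9+4 = 22 ⇒ 22 weeks.

22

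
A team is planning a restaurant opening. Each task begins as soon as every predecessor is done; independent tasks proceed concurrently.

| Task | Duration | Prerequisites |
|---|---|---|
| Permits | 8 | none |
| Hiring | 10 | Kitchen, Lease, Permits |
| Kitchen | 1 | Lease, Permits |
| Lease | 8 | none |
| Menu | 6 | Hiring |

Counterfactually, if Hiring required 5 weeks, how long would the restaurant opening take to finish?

20

As given, the longest chain is Lease→Kitchen→Hiring→Menu = 8+1+10+6 = 25, so the finish is 25 weeks.
Hiring lies on that path, so at 5 weeks the path becomes 20 weeks.
That remains the longest chain; total 20 weeks.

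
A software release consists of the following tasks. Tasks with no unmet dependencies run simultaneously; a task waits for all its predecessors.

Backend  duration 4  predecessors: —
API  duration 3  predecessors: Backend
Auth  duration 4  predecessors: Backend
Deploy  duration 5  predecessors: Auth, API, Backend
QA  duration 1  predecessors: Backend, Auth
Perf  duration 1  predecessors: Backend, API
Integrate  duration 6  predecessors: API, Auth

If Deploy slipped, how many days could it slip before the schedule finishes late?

Backend→Auth→Integrate = 4+4+6 = 14 sets the makespan at 14 days.
Deploy finishes as early as 13 and must finish by 14.
So Deploy can slip 14 − 13 = 1 day.

1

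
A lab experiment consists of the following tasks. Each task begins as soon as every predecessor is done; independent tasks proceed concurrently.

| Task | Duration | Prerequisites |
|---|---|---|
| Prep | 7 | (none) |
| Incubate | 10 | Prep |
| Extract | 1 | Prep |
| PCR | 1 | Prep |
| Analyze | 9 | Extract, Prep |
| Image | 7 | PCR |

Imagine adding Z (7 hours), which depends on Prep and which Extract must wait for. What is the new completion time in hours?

24

Originally the lab experiment takes 17 hours.
With Z inserted, Extract now waits for max(Prep, Z).
New critical path: Prep→Z→Extract→Analyze = 7+7+1+9 = 24 ⇒ 24 hours.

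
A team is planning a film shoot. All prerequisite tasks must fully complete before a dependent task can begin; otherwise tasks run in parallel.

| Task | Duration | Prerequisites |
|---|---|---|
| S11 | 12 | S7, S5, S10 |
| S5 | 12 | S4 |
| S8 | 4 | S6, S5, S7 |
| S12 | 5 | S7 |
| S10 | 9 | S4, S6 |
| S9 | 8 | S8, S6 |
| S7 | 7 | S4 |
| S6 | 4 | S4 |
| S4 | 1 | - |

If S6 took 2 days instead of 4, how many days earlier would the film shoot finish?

1

Critical path before the change: S4→S6→S10→S11 = 1+4+9+12 = 26 giving 26 days.
Since S6 is critical, the -2 change carries straight to that chain (now 24 days).
New critical path: S4→S5→S8→S9 = 1+12+4+8 = 25 ⇒ 25 days.
Change in finish: 25 − 26 = -1 days.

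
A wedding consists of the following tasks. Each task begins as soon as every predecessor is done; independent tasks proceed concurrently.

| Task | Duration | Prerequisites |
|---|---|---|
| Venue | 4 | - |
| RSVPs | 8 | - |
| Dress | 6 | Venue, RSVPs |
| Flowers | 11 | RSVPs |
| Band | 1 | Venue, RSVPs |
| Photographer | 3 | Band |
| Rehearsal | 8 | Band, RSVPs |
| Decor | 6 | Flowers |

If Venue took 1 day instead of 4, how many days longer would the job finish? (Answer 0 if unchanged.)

0

The binding path is RSVPs→Flowers→Decor = 8+11+6 = 25; finish at 25 days.
Venue is off the critical path — its longest chain is 13 days, giving 12 of slack.
That remains the longest chain; total 25 days.
Change in finish: 25 − 25 = +0 days.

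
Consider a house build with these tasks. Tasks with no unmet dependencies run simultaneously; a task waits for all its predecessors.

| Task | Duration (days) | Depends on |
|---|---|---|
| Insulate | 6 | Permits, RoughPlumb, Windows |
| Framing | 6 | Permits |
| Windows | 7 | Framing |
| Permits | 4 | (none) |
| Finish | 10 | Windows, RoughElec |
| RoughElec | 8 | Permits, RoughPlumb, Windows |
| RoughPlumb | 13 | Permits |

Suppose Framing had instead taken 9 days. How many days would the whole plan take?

38

The binding path is Permits→Framing→Windows→RoughElec→Finish = 4+6+7+8+10 = 35; finish at 35 days.
Since Framing is critical, the +3 change carries straight to that chain (now 38 days).
No other chain overtakes it, so the finish is 38 days.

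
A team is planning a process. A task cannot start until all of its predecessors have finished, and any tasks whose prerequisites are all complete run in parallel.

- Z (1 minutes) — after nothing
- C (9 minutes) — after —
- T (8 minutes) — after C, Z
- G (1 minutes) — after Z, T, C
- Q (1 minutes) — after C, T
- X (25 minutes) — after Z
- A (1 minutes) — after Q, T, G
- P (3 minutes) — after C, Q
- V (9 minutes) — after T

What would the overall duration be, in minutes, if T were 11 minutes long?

29

Actual critical path: C→T→V = 9+8+9 = 26 ⇒ 26 minutes.
Since T is critical, the +3 change carries straight to that chain (now 29 minutes).
No other chain overtakes it, so the finish is 29 minutes.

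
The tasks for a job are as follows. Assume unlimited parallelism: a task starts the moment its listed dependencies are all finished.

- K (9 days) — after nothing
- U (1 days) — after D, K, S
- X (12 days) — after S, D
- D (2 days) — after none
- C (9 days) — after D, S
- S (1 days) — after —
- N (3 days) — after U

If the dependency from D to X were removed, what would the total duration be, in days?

Original critical path: D→X = 2+12 = 14 ⇒ 14 days.
Without D→X, X's earliest start moves from 2 to 1.
New critical path: K→U→N = 9+1+3 = 13 ⇒ 13 days.

13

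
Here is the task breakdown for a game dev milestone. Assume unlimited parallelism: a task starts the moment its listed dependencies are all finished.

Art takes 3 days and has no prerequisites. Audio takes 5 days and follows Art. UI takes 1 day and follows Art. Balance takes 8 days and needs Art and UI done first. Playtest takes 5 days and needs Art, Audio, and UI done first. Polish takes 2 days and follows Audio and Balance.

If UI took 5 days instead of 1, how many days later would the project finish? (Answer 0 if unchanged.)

As given, the longest chain is Art→UI→Balance→Polish = 3+1+8+2 = 14, so the finish is 14 days.
Since UI is critical, the +4 change carries straight to that chain (now 18 days).
That remains the longest chain; total 18 days.
Change in finish: 18 − 14 = +4 days.

4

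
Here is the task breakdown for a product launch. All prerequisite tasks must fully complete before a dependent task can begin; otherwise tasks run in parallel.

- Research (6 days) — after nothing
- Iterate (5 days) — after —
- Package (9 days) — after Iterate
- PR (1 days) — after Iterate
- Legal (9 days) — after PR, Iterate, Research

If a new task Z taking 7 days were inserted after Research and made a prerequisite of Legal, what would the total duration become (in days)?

22

Originally the project takes 15 days.
With Z inserted, Legal now waits for max(PR, Iterate, Research, Z).
New critical path: Research→Z→Legal = 6+7+9 = 22 ⇒ 22 days.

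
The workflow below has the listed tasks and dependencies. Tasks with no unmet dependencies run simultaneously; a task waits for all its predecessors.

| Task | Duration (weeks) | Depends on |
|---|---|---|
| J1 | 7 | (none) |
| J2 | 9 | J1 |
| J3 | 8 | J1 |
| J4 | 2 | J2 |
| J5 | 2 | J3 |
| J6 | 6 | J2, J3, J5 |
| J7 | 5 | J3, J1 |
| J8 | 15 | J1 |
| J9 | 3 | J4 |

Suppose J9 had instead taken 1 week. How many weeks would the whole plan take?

23

As given, the longest chain is J1→J3→J5→J6 = 7+8+2+6 = 23, so the finish is 23 weeks.
J9 is off the critical path — its longest chain is 21 weeks, giving 2 of slack.
That remains the longest chain; total 23 weeks.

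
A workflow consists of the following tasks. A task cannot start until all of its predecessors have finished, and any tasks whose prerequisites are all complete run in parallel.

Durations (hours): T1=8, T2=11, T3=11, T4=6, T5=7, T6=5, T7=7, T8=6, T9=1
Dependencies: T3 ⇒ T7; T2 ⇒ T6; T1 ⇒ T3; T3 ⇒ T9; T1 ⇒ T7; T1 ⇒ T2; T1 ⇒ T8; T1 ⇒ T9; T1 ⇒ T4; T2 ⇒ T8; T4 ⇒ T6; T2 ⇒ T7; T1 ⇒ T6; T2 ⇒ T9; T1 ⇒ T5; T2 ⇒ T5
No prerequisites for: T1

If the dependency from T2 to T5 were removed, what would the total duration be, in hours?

With the dependency in place, T1→T2→T5 = 8+11+7 = 26 sets the finish at 26 hours.
Without T2→T5, T5's earliest start moves from 19 to 8.
The longest chain is now T1→T2→T7 = 8+11+7 = 26, so the plan takes 26 hours.

26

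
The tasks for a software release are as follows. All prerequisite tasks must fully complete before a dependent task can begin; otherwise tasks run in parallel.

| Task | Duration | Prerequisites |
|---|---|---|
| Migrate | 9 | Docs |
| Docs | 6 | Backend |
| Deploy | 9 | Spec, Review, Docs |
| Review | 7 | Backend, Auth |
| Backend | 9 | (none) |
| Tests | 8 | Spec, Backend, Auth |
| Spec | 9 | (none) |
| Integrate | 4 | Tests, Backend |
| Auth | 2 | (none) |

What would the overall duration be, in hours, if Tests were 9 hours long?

Baseline: Backend→Review→Deploy = 9+7+9 = 25 → 25 hours.
The longest path through Tests is only 21 hours, so Tests has float 4.
That remains the longest chain; total 25 hours.

25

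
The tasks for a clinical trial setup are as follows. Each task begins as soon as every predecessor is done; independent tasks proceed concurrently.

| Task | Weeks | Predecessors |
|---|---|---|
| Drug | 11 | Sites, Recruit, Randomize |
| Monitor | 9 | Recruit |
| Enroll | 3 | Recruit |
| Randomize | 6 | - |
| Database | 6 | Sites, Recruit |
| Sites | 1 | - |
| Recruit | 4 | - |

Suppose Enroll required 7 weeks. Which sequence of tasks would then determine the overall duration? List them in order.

As given, the longest chain is Randomize→Drug = 6+11 = 17, so the finish is 17 weeks.
Enroll has 10 weeks of float (longest path through it is 7).
That remains the longest chain; total 17 weeks.

Randomize, Drug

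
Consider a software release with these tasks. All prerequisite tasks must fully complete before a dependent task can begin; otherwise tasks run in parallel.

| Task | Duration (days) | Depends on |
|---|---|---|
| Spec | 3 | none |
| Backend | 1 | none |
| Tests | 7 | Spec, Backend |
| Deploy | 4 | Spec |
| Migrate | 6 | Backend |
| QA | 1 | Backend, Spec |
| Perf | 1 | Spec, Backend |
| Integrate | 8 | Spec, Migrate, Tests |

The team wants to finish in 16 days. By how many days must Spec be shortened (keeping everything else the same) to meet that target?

2

Current finish: 18 days; target: 16.
Spec is on every critical path, so each day cut from Spec cuts the finish by one (this holds down to a finish of 16).
Need 18 − 16 = 2 days off Spec → Spec becomes 1 day, finish becomes 16.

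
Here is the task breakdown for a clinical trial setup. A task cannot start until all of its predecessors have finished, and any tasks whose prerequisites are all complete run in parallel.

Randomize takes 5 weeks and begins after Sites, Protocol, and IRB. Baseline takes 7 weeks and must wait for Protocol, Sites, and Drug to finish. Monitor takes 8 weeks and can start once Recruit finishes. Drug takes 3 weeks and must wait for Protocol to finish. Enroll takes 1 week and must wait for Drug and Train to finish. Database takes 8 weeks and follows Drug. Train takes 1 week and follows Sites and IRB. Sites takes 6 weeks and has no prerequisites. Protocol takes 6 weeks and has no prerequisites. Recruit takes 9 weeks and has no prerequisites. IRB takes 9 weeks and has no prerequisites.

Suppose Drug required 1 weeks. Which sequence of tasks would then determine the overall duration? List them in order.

Recruit, Monitor

Critical path before the change: Protocol→Drug→Database = 6+3+8 = 17 giving 17 weeks.
Since Drug is critical, the -2 change carries straight to that chain (now 15 weeks).
New critical path: Recruit→Monitor = 9+8 = 17 ⇒ 17 weeks.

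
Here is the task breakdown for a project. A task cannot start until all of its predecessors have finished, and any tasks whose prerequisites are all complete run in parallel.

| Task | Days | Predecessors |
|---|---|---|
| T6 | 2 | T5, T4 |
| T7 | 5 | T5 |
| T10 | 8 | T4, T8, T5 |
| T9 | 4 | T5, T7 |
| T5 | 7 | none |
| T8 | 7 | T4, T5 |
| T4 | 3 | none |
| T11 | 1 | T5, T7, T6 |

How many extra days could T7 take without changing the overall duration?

T5→T8→T10 = 7+7+8 = 22 sets the makespan at 22 days.
Longest path through T7: 16 days (earliest finish 12, latest finish 18).
So T7 can slip 18 − 12 = 6 days.

6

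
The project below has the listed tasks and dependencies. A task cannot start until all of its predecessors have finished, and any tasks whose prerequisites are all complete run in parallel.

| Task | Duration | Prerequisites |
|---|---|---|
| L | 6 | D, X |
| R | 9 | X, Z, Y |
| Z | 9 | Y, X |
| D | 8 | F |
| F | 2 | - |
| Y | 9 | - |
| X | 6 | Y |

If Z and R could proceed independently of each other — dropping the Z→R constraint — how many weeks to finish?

Original critical path: Y→X→Z→R = 9+6+9+9 = 33 ⇒ 33 weeks.
Without Z→R, R's earliest start moves from 24 to 15.
The longest chain is now Y→X→Z = 9+6+9 = 24, so the job takes 24 weeks.

24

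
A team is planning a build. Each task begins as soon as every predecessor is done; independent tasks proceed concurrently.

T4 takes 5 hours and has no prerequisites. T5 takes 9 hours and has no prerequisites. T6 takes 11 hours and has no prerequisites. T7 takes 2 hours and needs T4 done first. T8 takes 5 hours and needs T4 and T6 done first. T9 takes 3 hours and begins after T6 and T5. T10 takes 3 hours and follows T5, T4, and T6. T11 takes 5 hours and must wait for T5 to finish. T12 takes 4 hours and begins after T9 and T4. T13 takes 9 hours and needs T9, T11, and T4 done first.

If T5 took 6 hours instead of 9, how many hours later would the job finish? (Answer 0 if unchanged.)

Critical path before the change: T5→T11→T13 = 9+5+9 = 23 giving 23 hours.
T5 lies on that path, so at 6 hours the path becomes 20 hours.
New critical path: T6→T9→T13 = 11+3+9 = 23 ⇒ 23 hours.
Change in finish: 23 − 23 = +0 hours.

0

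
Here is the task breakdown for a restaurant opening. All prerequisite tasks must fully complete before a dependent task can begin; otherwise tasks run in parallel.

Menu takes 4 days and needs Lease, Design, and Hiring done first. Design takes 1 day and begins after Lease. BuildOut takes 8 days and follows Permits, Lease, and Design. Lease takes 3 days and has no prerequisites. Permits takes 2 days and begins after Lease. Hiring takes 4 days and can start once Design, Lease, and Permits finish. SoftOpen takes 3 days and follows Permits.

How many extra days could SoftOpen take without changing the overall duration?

5

Critical path: Lease→Permits→BuildOut = 3+2+8 = 13, so the finish is 13 days.
SoftOpen finishes as early as 8 and must finish by 13.
So SoftOpen can slip 13 − 8 = 5 days.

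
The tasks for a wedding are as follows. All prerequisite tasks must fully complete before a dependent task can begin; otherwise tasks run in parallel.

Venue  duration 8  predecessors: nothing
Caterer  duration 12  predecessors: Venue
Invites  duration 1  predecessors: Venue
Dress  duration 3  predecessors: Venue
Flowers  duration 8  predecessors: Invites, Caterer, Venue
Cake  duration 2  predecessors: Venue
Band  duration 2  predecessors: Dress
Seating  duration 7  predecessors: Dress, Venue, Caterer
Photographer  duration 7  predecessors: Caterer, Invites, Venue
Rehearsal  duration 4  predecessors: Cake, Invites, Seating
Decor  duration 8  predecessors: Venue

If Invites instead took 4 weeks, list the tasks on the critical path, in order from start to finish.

Critical path before the change: Venue→Caterer→Seating→Rehearsal = 8+12+7+4 = 31 giving 31 weeks.
Invites has 14 weeks of float (longest path through it is 17).
The critical path is still Venue→Caterer→Seating→Rehearsal; finish is now 31 weeks.

Venue, Caterer, Seating, Rehearsal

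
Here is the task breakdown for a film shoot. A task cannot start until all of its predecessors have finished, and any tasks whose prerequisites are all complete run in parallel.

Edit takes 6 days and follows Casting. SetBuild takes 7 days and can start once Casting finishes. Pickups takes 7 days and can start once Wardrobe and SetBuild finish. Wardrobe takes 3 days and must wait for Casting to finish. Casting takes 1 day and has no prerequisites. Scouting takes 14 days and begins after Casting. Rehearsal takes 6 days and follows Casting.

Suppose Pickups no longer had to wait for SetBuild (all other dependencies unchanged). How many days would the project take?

Original critical path: Casting→Scouting = 1+14 = 15 ⇒ 15 days.
Without SetBuild→Pickups, Pickups's earliest start moves from 8 to 4.
The longest chain is now Casting→Scouting = 1+14 = 15, so the project takes 15 days.

15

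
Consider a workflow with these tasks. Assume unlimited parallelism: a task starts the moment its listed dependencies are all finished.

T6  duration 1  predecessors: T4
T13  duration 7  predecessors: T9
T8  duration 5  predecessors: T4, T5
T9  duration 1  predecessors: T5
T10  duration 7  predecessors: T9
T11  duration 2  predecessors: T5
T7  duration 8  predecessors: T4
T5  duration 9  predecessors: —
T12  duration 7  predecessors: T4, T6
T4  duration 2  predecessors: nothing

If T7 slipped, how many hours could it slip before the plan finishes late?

7

The longest chain is T5→T9→T10 = 9+1+7 = 17; overall finish 17 hours.
T7 finishes as early as 10 and must finish by 17.
So T7 can slip 17 − 10 = 7 hours.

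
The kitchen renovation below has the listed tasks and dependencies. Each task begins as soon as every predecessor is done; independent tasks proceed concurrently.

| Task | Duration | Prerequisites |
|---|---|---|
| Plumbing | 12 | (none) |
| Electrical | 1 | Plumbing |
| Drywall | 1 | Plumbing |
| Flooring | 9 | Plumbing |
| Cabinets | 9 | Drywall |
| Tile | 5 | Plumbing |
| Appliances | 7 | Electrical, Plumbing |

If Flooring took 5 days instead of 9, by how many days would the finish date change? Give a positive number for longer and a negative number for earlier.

0

Actual critical path: Plumbing→Drywall→Cabinets = 12+1+9 = 22 ⇒ 22 days.
The longest path through Flooring is only 21 days, so Flooring has float 1.
That remains the longest chain; total 22 days.
Change in finish: 22 − 22 = +0 days.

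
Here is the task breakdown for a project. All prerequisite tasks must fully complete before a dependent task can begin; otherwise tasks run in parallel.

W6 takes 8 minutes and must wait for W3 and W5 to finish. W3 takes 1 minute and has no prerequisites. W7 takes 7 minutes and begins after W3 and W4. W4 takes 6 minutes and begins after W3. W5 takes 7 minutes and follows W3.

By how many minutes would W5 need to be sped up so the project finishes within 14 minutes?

Current finish: 16 minutes; target: 14.
W5 is on every critical path, so each minute cut from W5 cuts the finish by one (this holds down to a finish of 14).
Need 16 − 14 = 2 minutes off W5 → W5 becomes 5 minutes, finish becomes 14.

2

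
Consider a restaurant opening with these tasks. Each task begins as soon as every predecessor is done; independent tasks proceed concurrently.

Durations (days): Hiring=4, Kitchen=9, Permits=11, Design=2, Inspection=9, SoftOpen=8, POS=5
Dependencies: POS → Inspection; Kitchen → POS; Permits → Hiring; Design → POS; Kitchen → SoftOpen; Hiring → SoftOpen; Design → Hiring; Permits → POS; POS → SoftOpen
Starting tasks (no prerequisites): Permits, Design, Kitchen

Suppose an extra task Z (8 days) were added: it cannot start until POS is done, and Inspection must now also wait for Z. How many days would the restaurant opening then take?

33

Originally the restaurant opening takes 25 days.
With Z inserted, Inspection now waits for max(POS, Z).
New critical path: Permits→POS→Z→Inspection = 11+5+8+9 = 33 ⇒ 33 days.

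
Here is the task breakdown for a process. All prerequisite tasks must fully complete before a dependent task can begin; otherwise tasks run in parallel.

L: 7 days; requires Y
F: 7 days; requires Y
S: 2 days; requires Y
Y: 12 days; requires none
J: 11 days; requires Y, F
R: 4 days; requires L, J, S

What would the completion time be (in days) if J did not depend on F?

Before: longest chain Y→F→J→R = 12+7+11+4 = 34, finish 34.
Without F→J, J's earliest start moves from 19 to 12.
The longest chain is now Y→J→R = 12+11+4 = 27, so the schedule takes 27 days.

27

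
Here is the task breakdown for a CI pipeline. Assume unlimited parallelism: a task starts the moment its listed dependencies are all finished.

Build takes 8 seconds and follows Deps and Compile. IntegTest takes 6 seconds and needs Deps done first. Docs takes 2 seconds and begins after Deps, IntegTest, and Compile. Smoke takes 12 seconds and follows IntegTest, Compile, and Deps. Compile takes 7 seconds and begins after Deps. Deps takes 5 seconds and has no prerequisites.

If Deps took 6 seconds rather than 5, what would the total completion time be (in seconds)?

As given, the longest chain is Deps→Compile→Smoke = 5+7+12 = 24, so the finish is 24 seconds.
Since Deps is critical, the +1 change carries straight to that chain (now 25 seconds).
That remains the longest chain; total 25 seconds.

25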